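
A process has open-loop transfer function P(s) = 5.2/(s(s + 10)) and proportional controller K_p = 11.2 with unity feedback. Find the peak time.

T_p = 0.545 s

The closed-loop denominator s² + 10s + 58.24 gives ω_n = √58.24 = 7.632 and ζ = 10/(2ω_n) = 0.6552.
Damped frequency ω_d = ω_n√(1−ζ²) = 5.765 rad/s, so peak time T_p = π/ω_d = 0.545 s.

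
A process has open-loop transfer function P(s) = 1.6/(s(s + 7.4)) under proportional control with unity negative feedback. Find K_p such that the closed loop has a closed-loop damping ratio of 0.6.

Closed-loop characteristic equation: s² + 7.4s + K_p·1.6 = 0.
So ω_n = √(1.6K_p) and 2ζω_n = 7.4, giving ζ = 7.4/(2√(1.6K_p)).
Setting ζ = 0.6: √(1.6K_p) = 7.4/(2·0.6) = 6.167, so K_p = 38.03/1.6 = 23.8.

K_p = 23.8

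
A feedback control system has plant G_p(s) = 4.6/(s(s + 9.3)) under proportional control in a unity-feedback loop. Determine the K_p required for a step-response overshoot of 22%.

From %OS = 100·exp(−πζ/√(1−ζ²)) = 22%, ζ = −ln(0.22)/√(π²+ln²(0.22)) = 0.4342.
Characteristic equation s² + 9.3s + 4.6K_p = 0 gives ζ = 9.3/(2√(4.6K_p)).
Setting ζ = 0.4342: √(4.6K_p) = 9.3/(2·0.4342) = 10.71, so K_p = 114.7/4.6 = 24.9.

K_p = 24.9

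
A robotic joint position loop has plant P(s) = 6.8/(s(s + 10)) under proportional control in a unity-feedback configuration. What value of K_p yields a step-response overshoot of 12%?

From %OS = 100·exp(−πζ/√(1−ζ²)) = 12%, ζ = −ln(0.12)/√(π²+ln²(0.12)) = 0.5594.
Characteristic equation s² + 10s + 6.8K_p = 0 gives ζ = 10/(2√(6.8K_p)).
Setting ζ = 0.5594: √(6.8K_p) = 10/(2·0.5594) = 8.938, so K_p = 79.89/6.8 = 11.7.

K_p = 11.7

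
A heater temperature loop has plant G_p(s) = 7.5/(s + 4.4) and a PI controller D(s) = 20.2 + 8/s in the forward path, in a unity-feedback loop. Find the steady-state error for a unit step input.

0

The open loop D(s)G_p(s) has a pole at the origin (type 1), so the static position error constant is infinite and e_ss = 1/(1+∞) = 0.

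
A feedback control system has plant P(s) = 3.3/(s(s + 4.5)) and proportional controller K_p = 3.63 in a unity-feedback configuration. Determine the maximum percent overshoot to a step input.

6.8%

From 1 + K_pP(s) = 0: s² + 4.5s + 11.98 = 0 ⇒ ω_n = 3.461, ζ = 0.6501.
%OS = 100·exp(−πζ/√(1−ζ²)) = 100·exp(−π·0.6501/√0.5774) = 6.8%.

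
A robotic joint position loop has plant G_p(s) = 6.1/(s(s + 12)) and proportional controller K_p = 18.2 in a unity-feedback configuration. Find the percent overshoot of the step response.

11.3%

The closed-loop denominator s² + 12s + 111 gives ω_n = √111 = 10.54 and ζ = 12/(2ω_n) = 0.5694.
%OS = 100·exp(−πζ/√(1−ζ²)) = 100·exp(−π·0.5694/√0.6757) = 11.3%.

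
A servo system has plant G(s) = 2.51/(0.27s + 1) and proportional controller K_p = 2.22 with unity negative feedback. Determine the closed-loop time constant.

Closed loop: T(s) = K_p·G/(1+K_p·G) = 5.572/(0.27s + 1 + 5.572), with pole at s = −(1 + 5.572)/0.27 = −24.34.
Closed-loop time constant τ = 1/24.34 = 0.0411 s.

τ = 0.0411 s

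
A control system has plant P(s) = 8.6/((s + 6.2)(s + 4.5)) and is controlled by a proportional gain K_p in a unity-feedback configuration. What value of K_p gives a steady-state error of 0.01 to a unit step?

The loop is type 0, so e_ss(step) = 1/(1 + K_pos) with K_pos = K_p·P(0).
P(0) = 0.3082. Require 1/(1 + K_p·0.3082) = 0.01, so 1 + 0.3082·K_p = 100.
K_p = (100 − 1)/0.3082 = 321.

K_p = 321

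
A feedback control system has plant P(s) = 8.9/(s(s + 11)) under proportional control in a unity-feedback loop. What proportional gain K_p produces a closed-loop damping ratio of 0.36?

K_p = 26.2

Closed-loop characteristic equation: s² + 11s + K_p·8.9 = 0.
So ω_n = √(8.9K_p) and 2ζω_n = 11, giving ζ = 11/(2√(8.9K_p)).
Setting ζ = 0.36: √(8.9K_p) = 11/(2·0.36) = 15.28, so K_p = 233.4/8.9 = 26.2.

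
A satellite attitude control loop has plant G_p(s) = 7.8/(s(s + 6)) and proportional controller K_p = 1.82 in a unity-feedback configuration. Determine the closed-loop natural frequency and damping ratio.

With unity feedback the closed-loop characteristic equation is s² + 6s + 1.82·7.8 = s² + 6s + 14.2 = 0.
Matching s² + 2ζω_n s + ω_n²: ω_n = √14.2 = 3.768 rad/s and 2ζω_n = 6, so ζ = 6/(2·3.768) = 0.796.

ω_n = 3.77 rad/s, ζ = 0.796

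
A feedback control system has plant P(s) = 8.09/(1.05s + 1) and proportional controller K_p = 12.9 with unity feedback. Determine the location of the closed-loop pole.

s = -100.3

Closed loop: T(s) = K_p·P/(1+K_p·P) = 104.4/(1.05s + 1 + 104.4), with pole at s = −(1 + 104.4)/1.05 = −100.3.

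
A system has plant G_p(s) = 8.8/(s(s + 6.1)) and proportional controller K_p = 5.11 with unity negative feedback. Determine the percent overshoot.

Closed-loop characteristic equation: s² + 6.1s + 44.97 = 0, so ω_n = 6.706 rad/s and ζ = 6.1/(2·6.706) = 0.4548.
%OS = 100·exp(−πζ/√(1−ζ²)) = 100·exp(−π·0.4548/√0.7931) = 20.1%.

20.1%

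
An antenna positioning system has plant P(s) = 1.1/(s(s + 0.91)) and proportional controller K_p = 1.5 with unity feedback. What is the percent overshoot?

30.4%

The closed-loop denominator s² + 0.91s + 1.65 gives ω_n = √1.65 = 1.285 and ζ = 0.91/(2ω_n) = 0.3542.
%OS = 100·exp(−πζ/√(1−ζ²)) = 100·exp(−π·0.3542/√0.8745) = 30.4%.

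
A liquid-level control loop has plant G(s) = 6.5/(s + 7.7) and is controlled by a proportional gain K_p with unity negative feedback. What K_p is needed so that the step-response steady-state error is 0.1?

K_p = 10.7

The loop is type 0, so e_ss(step) = 1/(1 + K_pos) with K_pos = K_p·G(0).
G(0) = 0.8442. Require 1/(1 + K_p·0.8442) = 0.1, so 1 + 0.8442·K_p = 10.
K_p = (10 − 1)/0.8442 = 10.7.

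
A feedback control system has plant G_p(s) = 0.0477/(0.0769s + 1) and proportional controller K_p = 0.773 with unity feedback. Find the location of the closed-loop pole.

s = -13.48

Closed loop: T(s) = K_p·G_p/(1+K_p·G_p) = 0.03687/(0.0769s + 1 + 0.03687), with pole at s = −(1 + 0.03687)/0.0769 = −13.48.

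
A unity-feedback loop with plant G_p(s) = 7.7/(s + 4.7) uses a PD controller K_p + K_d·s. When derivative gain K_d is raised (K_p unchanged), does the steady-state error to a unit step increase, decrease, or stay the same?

K_d affects only the transient (the s-coefficient); the DC loop gain, and hence e_ss, depends only on K_p.

unchanged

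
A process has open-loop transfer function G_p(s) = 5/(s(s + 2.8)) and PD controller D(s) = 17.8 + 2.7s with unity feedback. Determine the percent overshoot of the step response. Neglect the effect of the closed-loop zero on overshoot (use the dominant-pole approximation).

Forward path: (17.8 + 2.7s)·5/(s(s+2.8)). The closed-loop characteristic equation is s² + (2.8 + 5·2.7)s + 5·17.8 = 0.
That is s² + 16.3s + 89 = 0, so ω_n = 9.434 rad/s and ζ = 16.3/(2·9.434) = 0.8639.
%OS = 100·exp(−πζ/√(1−ζ²)) = 0.457%.

0.457%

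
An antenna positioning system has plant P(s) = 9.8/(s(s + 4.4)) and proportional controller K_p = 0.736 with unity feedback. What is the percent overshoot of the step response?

Closed-loop characteristic equation: s² + 4.4s + 7.213 = 0, so ω_n = 2.686 rad/s and ζ = 4.4/(2·2.686) = 0.8192.
%OS = 100·exp(−πζ/√(1−ζ²)) = 100·exp(−π·0.8192/√0.329) = 1.13%.

1.13%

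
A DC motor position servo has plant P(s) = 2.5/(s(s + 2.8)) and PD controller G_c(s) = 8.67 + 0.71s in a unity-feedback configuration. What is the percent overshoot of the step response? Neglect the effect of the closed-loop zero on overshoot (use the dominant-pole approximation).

17%

Forward path: (8.67 + 0.71s)·2.5/(s(s+2.8)). The closed-loop characteristic equation is s² + (2.8 + 2.5·0.71)s + 2.5·8.67 = 0.
That is s² + 4.575s + 21.68 = 0, so ω_n = 4.656 rad/s and ζ = 4.575/(2·4.656) = 0.4913.
%OS = 100·exp(−πζ/√(1−ζ²)) = 17%.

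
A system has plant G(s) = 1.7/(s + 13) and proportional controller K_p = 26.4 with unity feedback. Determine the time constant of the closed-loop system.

τ = 0.0173 s

Closed-loop transfer function: T(s) = K_p·G(s)/(1 + K_p·G(s)) = 44.88/(s + 13 + 44.88) = 44.88/(s + 57.88).
Time constant τ = 1/57.88 = 0.0173 s.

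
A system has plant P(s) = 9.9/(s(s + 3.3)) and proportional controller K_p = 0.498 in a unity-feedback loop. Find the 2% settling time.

T_s ≈ 2.42 s

From 1 + K_pP(s) = 0: s² + 3.3s + 4.93 = 0 ⇒ ω_n = 2.22, ζ = 0.7431.
2% settling time T_s ≈ 4/(ζω_n) = 4/1.65 = 2.42 s.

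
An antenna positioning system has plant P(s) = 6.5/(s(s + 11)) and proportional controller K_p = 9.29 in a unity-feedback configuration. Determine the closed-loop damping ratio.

ζ = 0.708

With unity feedback the closed-loop characteristic equation is s² + 11s + 9.29·6.5 = s² + 11s + 60.38 = 0.
Matching s² + 2ζω_n s + ω_n²: ω_n = √60.38 = 7.771 rad/s and 2ζω_n = 11, so ζ = 11/(2·7.771) = 0.708.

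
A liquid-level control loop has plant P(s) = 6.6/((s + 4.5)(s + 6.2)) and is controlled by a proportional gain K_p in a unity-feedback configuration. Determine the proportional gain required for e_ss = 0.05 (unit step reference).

Steady-state error for a unit step on this type-0 loop is 1/(1 + K_p·P(0)).
P(0) = 0.2366. Require 1/(1 + K_p·0.2366) = 0.05, so 1 + 0.2366·K_p = 20.
K_p = (20 − 1)/0.2366 = 80.3.

K_p = 80.3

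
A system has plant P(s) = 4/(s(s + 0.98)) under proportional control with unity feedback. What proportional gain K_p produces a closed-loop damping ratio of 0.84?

Closed-loop characteristic equation: s² + 0.98s + K_p·4 = 0.
So ω_n = √(4K_p) and 2ζω_n = 0.98, giving ζ = 0.98/(2√(4K_p)).
Setting ζ = 0.84: √(4K_p) = 0.98/(2·0.84) = 0.5833, so K_p = 0.3403/4 = 0.0851.

K_p = 0.0851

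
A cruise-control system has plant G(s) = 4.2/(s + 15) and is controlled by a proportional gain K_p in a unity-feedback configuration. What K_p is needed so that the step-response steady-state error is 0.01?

Steady-state error for a unit step on this type-0 loop is 1/(1 + K_p·G(0)).
G(0) = 0.28. Require 1/(1 + K_p·0.28) = 0.01, so 1 + 0.28·K_p = 100.
K_p = (100 − 1)/0.28 = 354.

K_p = 354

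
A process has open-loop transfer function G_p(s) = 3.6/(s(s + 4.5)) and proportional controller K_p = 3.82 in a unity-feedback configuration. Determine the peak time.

Closed-loop characteristic equation: s² + 4.5s + 13.75 = 0, so ω_n = 3.708 rad/s and ζ = 4.5/(2·3.708) = 0.6067.
Damped frequency ω_d = ω_n√(1−ζ²) = 2.948 rad/s, so peak time T_p = π/ω_d = 1.07 s.

T_p = 1.07 s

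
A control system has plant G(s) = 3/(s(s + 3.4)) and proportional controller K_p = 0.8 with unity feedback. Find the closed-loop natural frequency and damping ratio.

ω_n = 1.55 rad/s, ζ = 1.1

The closed-loop denominator is s(s+3.4) + 0.8·3 = s² + 3.4s + 2.4.
Matching s² + 2ζω_n s + ω_n²: ω_n = √2.4 = 1.549 rad/s and 2ζω_n = 3.4, so ζ = 3.4/(2·1.549) = 1.1.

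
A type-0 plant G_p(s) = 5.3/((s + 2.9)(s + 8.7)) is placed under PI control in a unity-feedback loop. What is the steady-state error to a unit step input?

The PI controller's integrator makes the forward path type 1, so e_ss to a step is zero.

0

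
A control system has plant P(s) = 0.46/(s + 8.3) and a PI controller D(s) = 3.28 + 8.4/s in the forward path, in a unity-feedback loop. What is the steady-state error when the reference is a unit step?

The open loop D(s)P(s) has a pole at the origin (type 1), so the static position error constant is infinite and e_ss = 1/(1+∞) = 0.

0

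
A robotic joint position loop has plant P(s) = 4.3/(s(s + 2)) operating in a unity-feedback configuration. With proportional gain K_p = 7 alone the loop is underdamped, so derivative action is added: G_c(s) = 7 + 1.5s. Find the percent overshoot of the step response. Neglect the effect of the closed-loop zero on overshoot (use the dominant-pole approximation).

2.25%

Forward path: (7 + 1.5s)·4.3/(s(s+2)). The closed-loop characteristic equation is s² + (2 + 4.3·1.5)s + 4.3·7 = 0.
That is s² + 8.45s + 30.1 = 0, so ω_n = 5.486 rad/s and ζ = 8.45/(2·5.486) = 0.7701.
%OS = 100·exp(−πζ/√(1−ζ²)) = 2.25%.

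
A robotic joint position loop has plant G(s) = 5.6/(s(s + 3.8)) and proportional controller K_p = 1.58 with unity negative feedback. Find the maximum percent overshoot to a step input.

7.37%

Closed-loop characteristic equation: s² + 3.8s + 8.848 = 0, so ω_n = 2.975 rad/s and ζ = 3.8/(2·2.975) = 0.6388.
%OS = 100·exp(−πζ/√(1−ζ²)) = 100·exp(−π·0.6388/√0.592) = 7.37%.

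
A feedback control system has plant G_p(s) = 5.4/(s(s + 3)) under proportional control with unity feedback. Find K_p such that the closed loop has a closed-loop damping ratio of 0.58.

Closed-loop characteristic equation: s² + 3s + K_p·5.4 = 0.
So ω_n = √(5.4K_p) and 2ζω_n = 3, giving ζ = 3/(2√(5.4K_p)).
Setting ζ = 0.58: √(5.4K_p) = 3/(2·0.58) = 2.586, so K_p = 6.688/5.4 = 1.24.

K_p = 1.24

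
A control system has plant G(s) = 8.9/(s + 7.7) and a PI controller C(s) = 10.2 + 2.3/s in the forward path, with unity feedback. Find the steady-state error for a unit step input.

The open loop C(s)G(s) has a pole at the origin (type 1), so the static position error constant is infinite and e_ss = 1/(1+∞) = 0.

0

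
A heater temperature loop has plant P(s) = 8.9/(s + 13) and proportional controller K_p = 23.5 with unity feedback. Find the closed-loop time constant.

τ = 0.0045 s

Closed-loop transfer function: T(s) = K_p·P(s)/(1 + K_p·P(s)) = 209.2/(s + 13 + 209.2) = 209.2/(s + 222.2).
Time constant τ = 1/222.2 = 0.0045 s.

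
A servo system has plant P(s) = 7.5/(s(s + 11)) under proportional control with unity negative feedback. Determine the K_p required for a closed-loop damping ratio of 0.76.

K_p = 6.98

Closed-loop characteristic equation: s² + 11s + K_p·7.5 = 0.
So ω_n = √(7.5K_p) and 2ζω_n = 11, giving ζ = 11/(2√(7.5K_p)).
Setting ζ = 0.76: √(7.5K_p) = 11/(2·0.76) = 7.237, so K_p = 52.37/7.5 = 6.98.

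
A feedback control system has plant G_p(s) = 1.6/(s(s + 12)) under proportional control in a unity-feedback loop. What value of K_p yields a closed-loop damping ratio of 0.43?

Closed-loop characteristic equation: s² + 12s + K_p·1.6 = 0.
So ω_n = √(1.6K_p) and 2ζω_n = 12, giving ζ = 12/(2√(1.6K_p)).
Setting ζ = 0.43: √(1.6K_p) = 12/(2·0.43) = 13.95, so K_p = 194.7/1.6 = 122.

K_p = 122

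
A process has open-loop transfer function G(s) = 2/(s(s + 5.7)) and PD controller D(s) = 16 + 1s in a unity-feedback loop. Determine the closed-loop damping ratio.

Forward path: (16 + 1s)·2/(s(s+5.7)). The closed-loop characteristic equation is s² + (5.7 + 2·1)s + 2·16 = 0.
That is s² + 7.7s + 32 = 0, so ω_n = 5.657 rad/s and ζ = 7.7/(2·5.657) = 0.6806.

ζ = 0.681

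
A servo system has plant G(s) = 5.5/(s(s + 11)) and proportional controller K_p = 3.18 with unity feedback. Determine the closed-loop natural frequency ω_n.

ω_n = 4.18 rad/s

1 + K_p·G(s) = 0 gives s² + 11s + 17.49 = 0.
Matching s² + 2ζω_n s + ω_n²: ω_n = √17.49 = 4.182 rad/s and 2ζω_n = 11, so ζ = 11/(2·4.182) = 1.32.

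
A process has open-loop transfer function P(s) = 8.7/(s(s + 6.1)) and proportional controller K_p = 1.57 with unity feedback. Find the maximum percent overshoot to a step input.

1.01%

Closed-loop characteristic equation: s² + 6.1s + 13.66 = 0, so ω_n = 3.696 rad/s and ζ = 6.1/(2·3.696) = 0.8253.
%OS = 100·exp(−πζ/√(1−ζ²)) = 100·exp(−π·0.8253/√0.3189) = 1.01%.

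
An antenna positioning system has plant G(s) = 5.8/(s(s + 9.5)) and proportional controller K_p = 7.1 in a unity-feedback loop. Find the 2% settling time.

The closed-loop denominator s² + 9.5s + 41.18 gives ω_n = √41.18 = 6.417 and ζ = 9.5/(2ω_n) = 0.7402.
2% settling time T_s ≈ 4/(ζω_n) = 4/4.75 = 0.842 s.

T_s ≈ 0.842 s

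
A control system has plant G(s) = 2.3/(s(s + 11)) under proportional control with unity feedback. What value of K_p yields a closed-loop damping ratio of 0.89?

Closed-loop characteristic equation: s² + 11s + K_p·2.3 = 0.
So ω_n = √(2.3K_p) and 2ζω_n = 11, giving ζ = 11/(2√(2.3K_p)).
Setting ζ = 0.89: √(2.3K_p) = 11/(2·0.89) = 6.18, so K_p = 38.19/2.3 = 16.6.

K_p = 16.6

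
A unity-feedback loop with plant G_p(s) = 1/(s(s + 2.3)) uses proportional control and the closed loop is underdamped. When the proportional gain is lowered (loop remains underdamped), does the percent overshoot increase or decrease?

decrease

ζ = 2.3/(2√(1K_p)) rises as K_p falls; higher damping means less overshoot.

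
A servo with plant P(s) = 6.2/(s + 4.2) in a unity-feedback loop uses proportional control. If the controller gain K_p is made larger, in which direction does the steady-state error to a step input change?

decrease

The position error constant K_pos = K_p·P(0) grows with K_p, and e_ss = 1/(1+K_pos) falls.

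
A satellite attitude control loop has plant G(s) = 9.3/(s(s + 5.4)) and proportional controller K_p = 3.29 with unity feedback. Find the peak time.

Closed-loop characteristic equation: s² + 5.4s + 30.6 = 0, so ω_n = 5.531 rad/s and ζ = 5.4/(2·5.531) = 0.4881.
Damped frequency ω_d = ω_n√(1−ζ²) = 4.828 rad/s, so peak time T_p = π/ω_d = 0.651 s.

T_p = 0.651 s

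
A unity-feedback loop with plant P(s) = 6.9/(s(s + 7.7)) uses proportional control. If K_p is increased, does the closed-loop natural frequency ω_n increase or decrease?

ω_n = √(6.9·K_p), which grows with K_p.

increase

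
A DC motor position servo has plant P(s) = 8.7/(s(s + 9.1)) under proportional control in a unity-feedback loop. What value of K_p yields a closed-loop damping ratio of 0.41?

K_p = 14.2

Closed-loop characteristic equation: s² + 9.1s + K_p·8.7 = 0.
So ω_n = √(8.7K_p) and 2ζω_n = 9.1, giving ζ = 9.1/(2√(8.7K_p)).
Setting ζ = 0.41: √(8.7K_p) = 9.1/(2·0.41) = 11.1, so K_p = 123.2/8.7 = 14.2.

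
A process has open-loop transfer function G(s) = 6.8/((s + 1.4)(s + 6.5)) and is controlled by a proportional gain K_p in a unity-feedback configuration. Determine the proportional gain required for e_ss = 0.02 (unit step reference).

K_p = 65.6

Steady-state error for a unit step on this type-0 loop is 1/(1 + K_p·G(0)).
G(0) = 0.7473. Require 1/(1 + K_p·0.7473) = 0.02, so 1 + 0.7473·K_p = 50.
K_p = (50 − 1)/0.7473 = 65.6.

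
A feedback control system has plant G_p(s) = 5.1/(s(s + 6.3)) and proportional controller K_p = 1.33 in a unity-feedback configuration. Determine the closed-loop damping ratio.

ζ = 1.21

The closed-loop denominator is s(s+6.3) + 1.33·5.1 = s² + 6.3s + 6.783.
So ω_n² = 6.783 ⇒ ω_n = 2.604 rad/s, and ζ = 6.3/(2ω_n) = 1.21.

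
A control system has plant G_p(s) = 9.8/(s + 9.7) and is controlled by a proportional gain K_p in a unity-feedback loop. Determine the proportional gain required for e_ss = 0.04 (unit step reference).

K_p = 23.8

Steady-state error for a unit step on this type-0 loop is 1/(1 + K_p·G_p(0)).
G_p(0) = 1.01. Require 1/(1 + K_p·1.01) = 0.04, so 1 + 1.01·K_p = 25.
K_p = (25 − 1)/1.01 = 23.8.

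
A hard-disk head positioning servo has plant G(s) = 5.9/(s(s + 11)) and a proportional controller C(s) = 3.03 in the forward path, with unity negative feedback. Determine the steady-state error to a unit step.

The open loop C(s)G(s) has a pole at the origin (type 1), so the static position error constant is infinite and e_ss = 1/(1+∞) = 0.

0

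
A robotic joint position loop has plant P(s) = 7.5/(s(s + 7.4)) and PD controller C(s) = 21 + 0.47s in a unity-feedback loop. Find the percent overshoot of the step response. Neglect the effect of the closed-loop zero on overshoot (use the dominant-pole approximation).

Forward path: (21 + 0.47s)·7.5/(s(s+7.4)). The closed-loop characteristic equation is s² + (7.4 + 7.5·0.47)s + 7.5·21 = 0.
That is s² + 10.93s + 157.5 = 0, so ω_n = 12.55 rad/s and ζ = 10.93/(2·12.55) = 0.4353.
%OS = 100·exp(−πζ/√(1−ζ²)) = 21.9%.

21.9%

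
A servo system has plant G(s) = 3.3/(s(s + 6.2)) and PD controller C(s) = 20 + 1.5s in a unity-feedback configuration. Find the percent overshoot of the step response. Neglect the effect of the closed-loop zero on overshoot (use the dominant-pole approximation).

Forward path: (20 + 1.5s)·3.3/(s(s+6.2)). The closed-loop characteristic equation is s² + (6.2 + 3.3·1.5)s + 3.3·20 = 0.
That is s² + 11.15s + 66 = 0, so ω_n = 8.124 rad/s and ζ = 11.15/(2·8.124) = 0.6862.
%OS = 100·exp(−πζ/√(1−ζ²)) = 5.16%.

5.16%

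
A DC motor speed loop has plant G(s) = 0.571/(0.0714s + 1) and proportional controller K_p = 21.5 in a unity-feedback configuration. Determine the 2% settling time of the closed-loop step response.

T_s ≈ 0.0215 s

Closed loop: T(s) = K_p·G/(1+K_p·G) = 12.28/(0.0714s + 1 + 12.28), with pole at s = −(1 + 12.28)/0.0714 = −185.9.
τ = 1/185.9 = 0.005378 s, so 2% settling time ≈ 4τ = 0.0215 s.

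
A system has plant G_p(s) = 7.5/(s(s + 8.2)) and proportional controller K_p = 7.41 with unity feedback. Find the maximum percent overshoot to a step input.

From 1 + K_pG_p(s) = 0: s² + 8.2s + 55.58 = 0 ⇒ ω_n = 7.455, ζ = 0.55.
%OS = 100·exp(−πζ/√(1−ζ²)) = 100·exp(−π·0.55/√0.6975) = 12.6%.

12.6%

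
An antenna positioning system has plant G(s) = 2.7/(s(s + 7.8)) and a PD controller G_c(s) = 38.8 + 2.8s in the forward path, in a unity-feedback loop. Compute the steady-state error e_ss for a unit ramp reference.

The loop has one pole at the origin (type 1). Velocity error constant K_v = lim_{s→0} s·G_c(s)G(s) = 38.8·2.7/7.8 = 13.43.
Steady-state error to a unit ramp: e_ss = 1/K_v = 0.0745.

0.0745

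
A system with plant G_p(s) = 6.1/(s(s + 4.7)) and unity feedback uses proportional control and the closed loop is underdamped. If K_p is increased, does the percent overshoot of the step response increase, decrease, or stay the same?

increase

Characteristic equation s² + 4.7s + K_p·6.1 = 0: raising K_p raises ω_n while 2ζω_n = 4.7 is fixed, so ζ falls and overshoot grows.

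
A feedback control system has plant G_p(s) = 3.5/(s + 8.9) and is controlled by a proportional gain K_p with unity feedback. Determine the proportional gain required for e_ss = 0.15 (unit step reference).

The loop is type 0, so e_ss(step) = 1/(1 + K_pos) with K_pos = K_p·G_p(0).
G_p(0) = 0.3933. Require 1/(1 + K_p·0.3933) = 0.15, so 1 + 0.3933·K_p = 6.667.
K_p = (6.667 − 1)/0.3933 = 14.4.

K_p = 14.4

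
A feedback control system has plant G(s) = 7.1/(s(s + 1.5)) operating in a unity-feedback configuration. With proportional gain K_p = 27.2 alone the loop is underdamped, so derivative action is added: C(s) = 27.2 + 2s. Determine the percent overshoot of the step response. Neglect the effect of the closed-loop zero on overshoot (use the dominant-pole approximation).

Forward path: (27.2 + 2s)·7.1/(s(s+1.5)). The closed-loop characteristic equation is s² + (1.5 + 7.1·2)s + 7.1·27.2 = 0.
That is s² + 15.7s + 193.1 = 0, so ω_n = 13.9 rad/s and ζ = 15.7/(2·13.9) = 0.5649.
%OS = 100·exp(−πζ/√(1−ζ²)) = 11.6%.

11.6%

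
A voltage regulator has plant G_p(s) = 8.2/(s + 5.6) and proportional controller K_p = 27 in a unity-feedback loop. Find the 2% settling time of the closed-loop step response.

Closed-loop transfer function: T(s) = K_p·G_p(s)/(1 + K_p·G_p(s)) = 221.4/(s + 5.6 + 221.4) = 221.4/(s + 227).
Time constant τ = 1/227 = 0.004405 s, so the 2% settling time is about 4τ = 0.0176 s.

T_s ≈ 0.0176 s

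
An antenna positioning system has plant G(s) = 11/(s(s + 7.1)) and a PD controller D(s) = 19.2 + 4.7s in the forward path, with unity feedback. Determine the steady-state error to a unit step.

The open loop D(s)G(s) has a pole at the origin (type 1), so the static position error constant is infinite and e_ss = 1/(1+∞) = 0.

0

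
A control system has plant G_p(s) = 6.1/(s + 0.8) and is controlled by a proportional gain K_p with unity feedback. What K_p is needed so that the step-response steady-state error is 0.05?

K_p = 2.49

For a type-0 loop with proportional control, e_ss = 1/(1 + K_p·G_p(0)).
G_p(0) = 7.625. Require 1/(1 + K_p·7.625) = 0.05, so 1 + 7.625·K_p = 20.
K_p = (20 − 1)/7.625 = 2.49.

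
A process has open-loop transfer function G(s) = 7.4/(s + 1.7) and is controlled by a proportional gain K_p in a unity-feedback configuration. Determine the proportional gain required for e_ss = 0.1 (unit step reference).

K_p = 2.07

For a type-0 loop with proportional control, e_ss = 1/(1 + K_p·G(0)).
G(0) = 4.353. Require 1/(1 + K_p·4.353) = 0.1, so 1 + 4.353·K_p = 10.
K_p = (10 − 1)/4.353 = 2.07.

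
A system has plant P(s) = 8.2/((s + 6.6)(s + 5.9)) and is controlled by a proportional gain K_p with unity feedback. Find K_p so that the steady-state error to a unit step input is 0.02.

K_p = 233

Steady-state error for a unit step on this type-0 loop is 1/(1 + K_p·P(0)).
P(0) = 0.2106. Require 1/(1 + K_p·0.2106) = 0.02, so 1 + 0.2106·K_p = 50.
K_p = (50 − 1)/0.2106 = 233.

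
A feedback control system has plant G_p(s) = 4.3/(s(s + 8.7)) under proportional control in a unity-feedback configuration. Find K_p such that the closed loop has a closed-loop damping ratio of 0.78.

Closed-loop characteristic equation: s² + 8.7s + K_p·4.3 = 0.
So ω_n = √(4.3K_p) and 2ζω_n = 8.7, giving ζ = 8.7/(2√(4.3K_p)).
Setting ζ = 0.78: √(4.3K_p) = 8.7/(2·0.78) = 5.577, so K_p = 31.1/4.3 = 7.23.

K_p = 7.23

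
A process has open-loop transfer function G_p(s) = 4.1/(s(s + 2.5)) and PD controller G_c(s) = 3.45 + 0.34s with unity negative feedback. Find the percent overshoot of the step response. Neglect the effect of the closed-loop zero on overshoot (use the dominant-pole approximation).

14.9%

Forward path: (3.45 + 0.34s)·4.1/(s(s+2.5)). The closed-loop characteristic equation is s² + (2.5 + 4.1·0.34)s + 4.1·3.45 = 0.
That is s² + 3.894s + 14.14 = 0, so ω_n = 3.761 rad/s and ζ = 3.894/(2·3.761) = 0.5177.
%OS = 100·exp(−πζ/√(1−ζ²)) = 14.9%.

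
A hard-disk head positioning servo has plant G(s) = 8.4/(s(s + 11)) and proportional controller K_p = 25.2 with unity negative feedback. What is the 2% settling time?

T_s ≈ 0.727 s

Closed-loop characteristic equation: s² + 11s + 211.7 = 0, so ω_n = 14.55 rad/s and ζ = 11/(2·14.55) = 0.378.
2% settling time T_s ≈ 4/(ζω_n) = 4/5.5 = 0.727 s.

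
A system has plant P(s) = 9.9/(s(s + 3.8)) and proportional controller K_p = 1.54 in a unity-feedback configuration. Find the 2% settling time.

T_s ≈ 2.11 s

Closed-loop characteristic equation: s² + 3.8s + 15.25 = 0, so ω_n = 3.905 rad/s and ζ = 3.8/(2·3.905) = 0.4866.
2% settling time T_s ≈ 4/(ζω_n) = 4/1.9 = 2.11 s.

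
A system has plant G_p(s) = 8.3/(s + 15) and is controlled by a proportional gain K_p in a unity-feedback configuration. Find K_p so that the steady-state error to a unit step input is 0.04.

The loop is type 0, so e_ss(step) = 1/(1 + K_pos) with K_pos = K_p·G_p(0).
G_p(0) = 0.5533. Require 1/(1 + K_p·0.5533) = 0.04, so 1 + 0.5533·K_p = 25.
K_p = (25 − 1)/0.5533 = 43.4.

K_p = 43.4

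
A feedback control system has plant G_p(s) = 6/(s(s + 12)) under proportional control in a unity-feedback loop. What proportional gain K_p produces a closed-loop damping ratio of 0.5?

K_p = 24

Closed-loop characteristic equation: s² + 12s + K_p·6 = 0.
So ω_n = √(6K_p) and 2ζω_n = 12, giving ζ = 12/(2√(6K_p)).
Setting ζ = 0.5: √(6K_p) = 12/(2·0.5) = 12, so K_p = 144/6 = 24.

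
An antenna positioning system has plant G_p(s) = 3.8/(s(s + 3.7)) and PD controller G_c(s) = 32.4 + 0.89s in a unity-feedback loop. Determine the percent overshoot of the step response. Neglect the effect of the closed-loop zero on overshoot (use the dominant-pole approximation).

34.7%

Forward path: (32.4 + 0.89s)·3.8/(s(s+3.7)). The closed-loop characteristic equation is s² + (3.7 + 3.8·0.89)s + 3.8·32.4 = 0.
That is s² + 7.082s + 123.1 = 0, so ω_n = 11.1 rad/s and ζ = 7.082/(2·11.1) = 0.3191.
%OS = 100·exp(−πζ/√(1−ζ²)) = 34.7%.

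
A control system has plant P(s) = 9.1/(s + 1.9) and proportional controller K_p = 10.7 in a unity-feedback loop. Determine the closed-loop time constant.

Closed-loop transfer function: T(s) = K_p·P(s)/(1 + K_p·P(s)) = 97.37/(s + 1.9 + 97.37) = 97.37/(s + 99.27).
Time constant τ = 1/99.27 = 0.0101 s.

τ = 0.0101 s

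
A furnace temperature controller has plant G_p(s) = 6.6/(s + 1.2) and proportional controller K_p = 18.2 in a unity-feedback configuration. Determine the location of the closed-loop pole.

Closed-loop transfer function: T(s) = K_p·G_p(s)/(1 + K_p·G_p(s)) = 120.1/(s + 1.2 + 120.1) = 120.1/(s + 121.3).
The closed-loop pole is at s = −121.3.

s = -121.3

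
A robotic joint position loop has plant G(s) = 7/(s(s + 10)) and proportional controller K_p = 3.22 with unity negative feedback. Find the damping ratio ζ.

With unity feedback the closed-loop characteristic equation is s² + 10s + 3.22·7 = s² + 10s + 22.54 = 0.
Matching s² + 2ζω_n s + ω_n²: ω_n = √22.54 = 4.748 rad/s and 2ζω_n = 10, so ζ = 10/(2·4.748) = 1.05.

ζ = 1.05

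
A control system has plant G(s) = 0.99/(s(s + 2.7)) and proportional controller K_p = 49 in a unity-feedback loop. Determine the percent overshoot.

53.8%

Closed-loop characteristic equation: s² + 2.7s + 48.51 = 0, so ω_n = 6.965 rad/s and ζ = 2.7/(2·6.965) = 0.1938.
%OS = 100·exp(−πζ/√(1−ζ²)) = 100·exp(−π·0.1938/√0.9624) = 53.8%.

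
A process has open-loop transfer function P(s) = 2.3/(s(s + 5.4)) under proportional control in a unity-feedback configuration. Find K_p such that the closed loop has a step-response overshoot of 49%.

K_p = 64.6

From %OS = 100·exp(−πζ/√(1−ζ²)) = 49%, ζ = −ln(0.49)/√(π²+ln²(0.49)) = 0.2214.
Characteristic equation s² + 5.4s + 2.3K_p = 0 gives ζ = 5.4/(2√(2.3K_p)).
Setting ζ = 0.2214: √(2.3K_p) = 5.4/(2·0.2214) = 12.19, so K_p = 148.7/2.3 = 64.6.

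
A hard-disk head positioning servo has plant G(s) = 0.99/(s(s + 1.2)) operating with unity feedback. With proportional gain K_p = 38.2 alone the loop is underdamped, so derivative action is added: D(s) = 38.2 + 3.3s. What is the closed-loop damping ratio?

Forward path: (38.2 + 3.3s)·0.99/(s(s+1.2)). The closed-loop characteristic equation is s² + (1.2 + 0.99·3.3)s + 0.99·38.2 = 0.
That is s² + 4.467s + 37.82 = 0, so ω_n = 6.15 rad/s and ζ = 4.467/(2·6.15) = 0.3632.

ζ = 0.363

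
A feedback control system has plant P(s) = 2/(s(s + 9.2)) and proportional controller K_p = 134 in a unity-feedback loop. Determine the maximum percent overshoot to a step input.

Closed-loop characteristic equation: s² + 9.2s + 268 = 0, so ω_n = 16.37 rad/s and ζ = 9.2/(2·16.37) = 0.281.
%OS = 100·exp(−πζ/√(1−ζ²)) = 100·exp(−π·0.281/√0.921) = 39.9%.

39.9%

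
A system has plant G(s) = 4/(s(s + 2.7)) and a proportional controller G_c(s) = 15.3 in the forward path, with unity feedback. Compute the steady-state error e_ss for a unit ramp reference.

The loop has one pole at the origin (type 1). Velocity error constant K_v = lim_{s→0} s·G_c(s)G(s) = 15.3·4/2.7 = 22.67.
Steady-state error to a unit ramp: e_ss = 1/K_v = 0.0441.

0.0441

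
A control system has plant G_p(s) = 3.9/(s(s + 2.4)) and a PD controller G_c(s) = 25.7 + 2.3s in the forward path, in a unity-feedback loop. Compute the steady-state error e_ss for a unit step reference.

0

The open loop G_c(s)G_p(s) has a pole at the origin (type 1), so the static position error constant is infinite and e_ss = 1/(1+∞) = 0.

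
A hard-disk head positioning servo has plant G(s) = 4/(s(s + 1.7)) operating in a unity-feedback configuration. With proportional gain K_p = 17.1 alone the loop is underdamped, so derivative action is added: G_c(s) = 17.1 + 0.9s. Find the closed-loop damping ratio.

Forward path: (17.1 + 0.9s)·4/(s(s+1.7)). The closed-loop characteristic equation is s² + (1.7 + 4·0.9)s + 4·17.1 = 0.
That is s² + 5.3s + 68.4 = 0, so ω_n = 8.27 rad/s and ζ = 5.3/(2·8.27) = 0.3204.

ζ = 0.32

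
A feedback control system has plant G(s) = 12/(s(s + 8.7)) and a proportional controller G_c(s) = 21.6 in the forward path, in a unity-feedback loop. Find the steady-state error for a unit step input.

0

The open loop G_c(s)G(s) has a pole at the origin (type 1), so the static position error constant is infinite and e_ss = 1/(1+∞) = 0.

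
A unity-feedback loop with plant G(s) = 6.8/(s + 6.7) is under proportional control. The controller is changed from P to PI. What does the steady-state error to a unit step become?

Adding integral action puts a pole at s = 0 in the forward path, raising the system type to 1; a type-1 loop has zero steady-state error to a step.

0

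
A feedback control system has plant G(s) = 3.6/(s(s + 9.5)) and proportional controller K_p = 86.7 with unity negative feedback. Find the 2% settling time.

The closed-loop denominator s² + 9.5s + 312.1 gives ω_n = √312.1 = 17.67 and ζ = 9.5/(2ω_n) = 0.2689.
2% settling time T_s ≈ 4/(ζω_n) = 4/4.75 = 0.842 s.

T_s ≈ 0.842 s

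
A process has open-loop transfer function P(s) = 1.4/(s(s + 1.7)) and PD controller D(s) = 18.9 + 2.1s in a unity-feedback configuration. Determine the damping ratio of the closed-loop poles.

Forward path: (18.9 + 2.1s)·1.4/(s(s+1.7)). The closed-loop characteristic equation is s² + (1.7 + 1.4·2.1)s + 1.4·18.9 = 0.
That is s² + 4.64s + 26.46 = 0, so ω_n = 5.144 rad/s and ζ = 4.64/(2·5.144) = 0.451.

ζ = 0.451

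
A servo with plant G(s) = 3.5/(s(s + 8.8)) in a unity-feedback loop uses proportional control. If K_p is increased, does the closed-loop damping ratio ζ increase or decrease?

decrease

ζ = 8.8/(2√(3.5K_p)); increasing K_p raises the denominator, so ζ falls.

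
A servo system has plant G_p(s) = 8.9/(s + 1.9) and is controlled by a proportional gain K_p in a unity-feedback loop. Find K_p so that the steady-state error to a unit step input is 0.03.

K_p = 6.9

Steady-state error for a unit step on this type-0 loop is 1/(1 + K_p·G_p(0)).
G_p(0) = 4.684. Require 1/(1 + K_p·4.684) = 0.03, so 1 + 4.684·K_p = 33.33.
K_p = (33.33 − 1)/4.684 = 6.9.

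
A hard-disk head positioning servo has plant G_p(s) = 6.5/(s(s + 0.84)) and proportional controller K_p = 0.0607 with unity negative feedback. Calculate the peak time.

Closed-loop characteristic equation: s² + 0.84s + 0.3945 = 0, so ω_n = 0.6281 rad/s and ζ = 0.84/(2·0.6281) = 0.6686.
Damped frequency ω_d = ω_n√(1−ζ²) = 0.4671 rad/s, so peak time T_p = π/ω_d = 6.73 s.

T_p = 6.73 s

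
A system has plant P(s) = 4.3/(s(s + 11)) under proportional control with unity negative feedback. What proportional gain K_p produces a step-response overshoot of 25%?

From %OS = 100·exp(−πζ/√(1−ζ²)) = 25%, ζ = −ln(0.25)/√(π²+ln²(0.25)) = 0.4037.
Characteristic equation s² + 11s + 4.3K_p = 0 gives ζ = 11/(2√(4.3K_p)).
Setting ζ = 0.4037: √(4.3K_p) = 11/(2·0.4037) = 13.62, so K_p = 185.6/4.3 = 43.2.

K_p = 43.2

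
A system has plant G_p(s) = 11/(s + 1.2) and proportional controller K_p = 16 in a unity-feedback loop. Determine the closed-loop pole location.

s = -177.2

Closed-loop transfer function: T(s) = K_p·G_p(s)/(1 + K_p·G_p(s)) = 176/(s + 1.2 + 176) = 176/(s + 177.2).
The closed-loop pole is at s = −177.2.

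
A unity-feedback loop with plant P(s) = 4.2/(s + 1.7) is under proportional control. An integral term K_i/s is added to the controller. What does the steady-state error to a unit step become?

0

Adding integral action puts a pole at s = 0 in the forward path, raising the system type to 1; a type-1 loop has zero steady-state error to a step.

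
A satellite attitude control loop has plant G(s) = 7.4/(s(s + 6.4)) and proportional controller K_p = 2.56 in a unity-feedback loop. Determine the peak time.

The closed-loop denominator s² + 6.4s + 18.94 gives ω_n = √18.94 = 4.352 and ζ = 6.4/(2ω_n) = 0.7352.
Damped frequency ω_d = ω_n√(1−ζ²) = 2.95 rad/s, so peak time T_p = π/ω_d = 1.06 s.

T_p = 1.06 s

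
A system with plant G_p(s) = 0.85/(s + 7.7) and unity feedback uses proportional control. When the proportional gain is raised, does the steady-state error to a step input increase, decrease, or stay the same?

decrease

The position error constant K_pos = K_p·G_p(0) grows with K_p, and e_ss = 1/(1+K_pos) falls.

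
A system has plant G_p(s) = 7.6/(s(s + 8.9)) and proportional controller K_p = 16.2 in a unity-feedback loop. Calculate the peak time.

T_p = 0.309 s

From 1 + K_pG_p(s) = 0: s² + 8.9s + 123.1 = 0 ⇒ ω_n = 11.1, ζ = 0.401.
Damped frequency ω_d = ω_n√(1−ζ²) = 10.16 rad/s, so peak time T_p = π/ω_d = 0.309 s.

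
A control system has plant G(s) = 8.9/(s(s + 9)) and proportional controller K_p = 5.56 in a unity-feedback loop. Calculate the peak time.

T_p = 0.581 s

Closed-loop characteristic equation: s² + 9s + 49.48 = 0, so ω_n = 7.034 rad/s and ζ = 9/(2·7.034) = 0.6397.
Damped frequency ω_d = ω_n√(1−ζ²) = 5.407 rad/s, so peak time T_p = π/ω_d = 0.581 s.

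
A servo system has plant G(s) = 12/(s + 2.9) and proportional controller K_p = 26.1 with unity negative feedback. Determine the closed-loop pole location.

Closed-loop transfer function: T(s) = K_p·G(s)/(1 + K_p·G(s)) = 313.2/(s + 2.9 + 313.2) = 313.2/(s + 316.1).
The closed-loop pole is at s = −316.1.

s = -316.1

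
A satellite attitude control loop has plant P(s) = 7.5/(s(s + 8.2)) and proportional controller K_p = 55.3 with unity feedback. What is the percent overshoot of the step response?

Closed-loop characteristic equation: s² + 8.2s + 414.8 = 0, so ω_n = 20.37 rad/s and ζ = 8.2/(2·20.37) = 0.2013.
%OS = 100·exp(−πζ/√(1−ζ²)) = 100·exp(−π·0.2013/√0.9595) = 52.4%.

52.4%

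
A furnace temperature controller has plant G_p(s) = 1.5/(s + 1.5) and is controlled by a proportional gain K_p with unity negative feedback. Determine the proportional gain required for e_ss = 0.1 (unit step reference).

K_p = 9

For a type-0 loop with proportional control, e_ss = 1/(1 + K_p·G_p(0)).
G_p(0) = 1. Require 1/(1 + K_p·1) = 0.1, so 1 + 1·K_p = 10.
K_p = (10 − 1)/1 = 9.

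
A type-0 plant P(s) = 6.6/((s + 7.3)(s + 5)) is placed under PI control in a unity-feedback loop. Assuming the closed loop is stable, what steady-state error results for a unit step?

0

The PI controller's integrator makes the forward path type 1, so e_ss to a step is zero.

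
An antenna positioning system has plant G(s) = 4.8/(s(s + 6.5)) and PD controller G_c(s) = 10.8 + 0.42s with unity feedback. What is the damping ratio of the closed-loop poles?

Forward path: (10.8 + 0.42s)·4.8/(s(s+6.5)). The closed-loop characteristic equation is s² + (6.5 + 4.8·0.42)s + 4.8·10.8 = 0.
That is s² + 8.516s + 51.84 = 0, so ω_n = 7.2 rad/s and ζ = 8.516/(2·7.2) = 0.5914.

ζ = 0.591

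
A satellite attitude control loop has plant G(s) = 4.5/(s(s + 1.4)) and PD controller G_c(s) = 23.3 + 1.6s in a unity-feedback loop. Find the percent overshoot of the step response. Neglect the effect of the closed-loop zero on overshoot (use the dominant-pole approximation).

23.4%

Forward path: (23.3 + 1.6s)·4.5/(s(s+1.4)). The closed-loop characteristic equation is s² + (1.4 + 4.5·1.6)s + 4.5·23.3 = 0.
That is s² + 8.6s + 104.9 = 0, so ω_n = 10.24 rad/s and ζ = 8.6/(2·10.24) = 0.4199.
%OS = 100·exp(−πζ/√(1−ζ²)) = 23.4%.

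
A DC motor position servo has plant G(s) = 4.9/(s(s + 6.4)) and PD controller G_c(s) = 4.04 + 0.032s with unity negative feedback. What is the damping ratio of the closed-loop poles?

Forward path: (4.04 + 0.032s)·4.9/(s(s+6.4)). The closed-loop characteristic equation is s² + (6.4 + 4.9·0.032)s + 4.9·4.04 = 0.
That is s² + 6.557s + 19.8 = 0, so ω_n = 4.449 rad/s and ζ = 6.557/(2·4.449) = 0.7368.

ζ = 0.737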